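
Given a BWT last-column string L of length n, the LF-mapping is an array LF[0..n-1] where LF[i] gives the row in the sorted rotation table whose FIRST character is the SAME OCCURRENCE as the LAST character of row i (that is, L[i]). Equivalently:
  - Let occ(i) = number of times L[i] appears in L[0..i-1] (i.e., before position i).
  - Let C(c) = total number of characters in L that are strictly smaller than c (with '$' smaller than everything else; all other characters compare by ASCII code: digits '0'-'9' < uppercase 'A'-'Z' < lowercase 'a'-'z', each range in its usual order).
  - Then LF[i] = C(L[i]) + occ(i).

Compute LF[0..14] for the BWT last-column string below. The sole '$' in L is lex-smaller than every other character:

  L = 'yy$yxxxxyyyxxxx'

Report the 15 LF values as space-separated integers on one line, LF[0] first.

Char counts: '$':1, 'x':8, 'y':6
C (first-col start): C('$')=0, C('x')=1, C('y')=9
L[0]='y': occ=0, LF[0]=C('y')+0=9+0=9
L[1]='y': occ=1, LF[1]=C('y')+1=9+1=10
L[2]='$': occ=0, LF[2]=C('$')+0=0+0=0
L[3]='y': occ=2, LF[3]=C('y')+2=9+2=11
L[4]='x': occ=0, LF[4]=C('x')+0=1+0=1
L[5]='x': occ=1, LF[5]=C('x')+1=1+1=2
L[6]='x': occ=2, LF[6]=C('x')+2=1+2=3
L[7]='x': occ=3, LF[7]=C('x')+3=1+3=4
L[8]='y': occ=3, LF[8]=C('y')+3=9+3=12
L[9]='y': occ=4, LF[9]=C('y')+4=9+4=13
L[10]='y': occ=5, LF[10]=C('y')+5=9+5=14
L[11]='x': occ=4, LF[11]=C('x')+4=1+4=5
L[12]='x': occ=5, LF[12]=C('x')+5=1+5=6
L[13]='x': occ=6, LF[13]=C('x')+6=1+6=7
L[14]='x': occ=7, LF[14]=C('x')+7=1+7=8

Answer: 9 10 0 11 1 2 3 4 12 13 14 5 6 7 8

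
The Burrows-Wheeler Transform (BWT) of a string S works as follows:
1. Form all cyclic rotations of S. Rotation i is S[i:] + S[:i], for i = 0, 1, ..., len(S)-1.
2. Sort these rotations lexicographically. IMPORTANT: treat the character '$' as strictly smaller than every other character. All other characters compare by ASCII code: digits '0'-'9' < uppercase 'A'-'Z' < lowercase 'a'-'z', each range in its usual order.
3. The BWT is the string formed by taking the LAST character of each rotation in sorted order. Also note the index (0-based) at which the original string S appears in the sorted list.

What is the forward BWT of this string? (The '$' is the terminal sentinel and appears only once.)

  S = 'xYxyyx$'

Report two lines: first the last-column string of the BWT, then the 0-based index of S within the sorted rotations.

All 7 rotations (rotation i = S[i:]+S[:i]):
  rot[0] = xYxyyx$
  rot[1] = Yxyyx$x
  rot[2] = xyyx$xY
  rot[3] = yyx$xYx
  rot[4] = yx$xYxy
  rot[5] = x$xYxyy
  rot[6] = $xYxyyx
Sorted (with $ < everything):
  sorted[0] = $xYxyyx  (last char: 'x')
  sorted[1] = Yxyyx$x  (last char: 'x')
  sorted[2] = x$xYxyy  (last char: 'y')
  sorted[3] = xYxyyx$  (last char: '$')
  sorted[4] = xyyx$xY  (last char: 'Y')
  sorted[5] = yx$xYxy  (last char: 'y')
  sorted[6] = yyx$xYx  (last char: 'x')
Last column: xxy$Yyx
Original string S is at sorted index 3

Answer: xxy$Yyx
3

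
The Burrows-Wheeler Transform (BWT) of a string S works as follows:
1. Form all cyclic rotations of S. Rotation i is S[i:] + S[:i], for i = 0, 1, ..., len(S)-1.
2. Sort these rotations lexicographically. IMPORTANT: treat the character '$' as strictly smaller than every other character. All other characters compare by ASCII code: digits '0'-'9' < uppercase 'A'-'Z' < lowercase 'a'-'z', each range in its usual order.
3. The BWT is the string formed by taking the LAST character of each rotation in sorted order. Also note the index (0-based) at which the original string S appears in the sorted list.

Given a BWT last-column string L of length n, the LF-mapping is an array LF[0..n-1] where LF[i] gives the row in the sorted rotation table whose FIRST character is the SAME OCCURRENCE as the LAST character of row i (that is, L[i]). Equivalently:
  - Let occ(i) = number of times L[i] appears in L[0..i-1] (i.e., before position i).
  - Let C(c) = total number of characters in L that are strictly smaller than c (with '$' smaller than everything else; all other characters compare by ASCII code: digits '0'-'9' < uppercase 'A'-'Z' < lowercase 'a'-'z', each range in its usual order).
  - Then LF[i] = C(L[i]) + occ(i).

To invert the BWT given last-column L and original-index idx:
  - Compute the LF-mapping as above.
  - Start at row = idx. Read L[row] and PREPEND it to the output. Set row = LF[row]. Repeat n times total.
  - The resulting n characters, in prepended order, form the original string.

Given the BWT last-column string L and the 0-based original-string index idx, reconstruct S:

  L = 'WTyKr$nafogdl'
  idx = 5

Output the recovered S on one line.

LF mapping: 3 2 12 1 11 0 9 4 6 10 7 5 8
Walk LF starting at row 5, prepending L[row]:
  step 1: row=5, L[5]='$', prepend. Next row=LF[5]=0
  step 2: row=0, L[0]='W', prepend. Next row=LF[0]=3
  step 3: row=3, L[3]='K', prepend. Next row=LF[3]=1
  step 4: row=1, L[1]='T', prepend. Next row=LF[1]=2
  step 5: row=2, L[2]='y', prepend. Next row=LF[2]=12
  step 6: row=12, L[12]='l', prepend. Next row=LF[12]=8
  step 7: row=8, L[8]='f', prepend. Next row=LF[8]=6
  step 8: row=6, L[6]='n', prepend. Next row=LF[6]=9
  step 9: row=9, L[9]='o', prepend. Next row=LF[9]=10
  step 10: row=10, L[10]='g', prepend. Next row=LF[10]=7
  step 11: row=7, L[7]='a', prepend. Next row=LF[7]=4
  step 12: row=4, L[4]='r', prepend. Next row=LF[4]=11
  step 13: row=11, L[11]='d', prepend. Next row=LF[11]=5
Reversed output: dragonflyTKW$

Answer: dragonflyTKW$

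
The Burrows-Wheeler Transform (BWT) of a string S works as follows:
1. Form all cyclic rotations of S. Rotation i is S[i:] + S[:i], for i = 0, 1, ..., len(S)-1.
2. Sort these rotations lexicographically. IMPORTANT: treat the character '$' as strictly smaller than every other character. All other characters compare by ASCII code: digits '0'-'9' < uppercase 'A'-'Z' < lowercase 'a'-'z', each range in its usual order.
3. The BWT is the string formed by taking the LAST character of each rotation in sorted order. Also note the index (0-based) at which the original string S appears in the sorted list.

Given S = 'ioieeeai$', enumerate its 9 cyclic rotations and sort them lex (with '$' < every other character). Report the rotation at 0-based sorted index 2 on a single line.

Answer: eai$ioiee

Derivation:
All 9 rotations (rotation i = S[i:]+S[:i]):
  rot[0] = ioieeeai$
  rot[1] = oieeeai$i
  rot[2] = ieeeai$io
  rot[3] = eeeai$ioi
  rot[4] = eeai$ioie
  rot[5] = eai$ioiee
  rot[6] = ai$ioieee
  rot[7] = i$ioieeea
  rot[8] = $ioieeeai
Sorted (with $ < everything):
  sorted[0] = $ioieeeai
  sorted[1] = ai$ioieee
  sorted[2] = eai$ioiee
  sorted[3] = eeai$ioie
  sorted[4] = eeeai$ioi
  sorted[5] = i$ioieeea
  sorted[6] = ieeeai$io
  sorted[7] = ioieeeai$
  sorted[8] = oieeeai$i
sorted[2] = eai$ioiee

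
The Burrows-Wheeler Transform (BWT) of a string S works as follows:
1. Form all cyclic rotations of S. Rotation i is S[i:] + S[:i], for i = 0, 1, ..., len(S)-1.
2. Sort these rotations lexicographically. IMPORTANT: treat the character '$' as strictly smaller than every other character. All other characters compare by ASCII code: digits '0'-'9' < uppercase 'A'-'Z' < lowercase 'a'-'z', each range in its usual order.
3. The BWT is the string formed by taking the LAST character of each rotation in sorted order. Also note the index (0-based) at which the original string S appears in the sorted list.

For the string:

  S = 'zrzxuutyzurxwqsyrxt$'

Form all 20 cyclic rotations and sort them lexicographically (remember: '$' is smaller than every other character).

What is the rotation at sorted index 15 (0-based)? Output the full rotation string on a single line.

Answer: yrxt$zrzxuutyzurxwqs

Derivation:
All 20 rotations (rotation i = S[i:]+S[:i]):
  rot[0] = zrzxuutyzurxwqsyrxt$
  rot[1] = rzxuutyzurxwqsyrxt$z
  rot[2] = zxuutyzurxwqsyrxt$zr
  rot[3] = xuutyzurxwqsyrxt$zrz
  rot[4] = uutyzurxwqsyrxt$zrzx
  rot[5] = utyzurxwqsyrxt$zrzxu
  rot[6] = tyzurxwqsyrxt$zrzxuu
  rot[7] = yzurxwqsyrxt$zrzxuut
  rot[8] = zurxwqsyrxt$zrzxuuty
  rot[9] = urxwqsyrxt$zrzxuutyz
  rot[10] = rxwqsyrxt$zrzxuutyzu
  rot[11] = xwqsyrxt$zrzxuutyzur
  rot[12] = wqsyrxt$zrzxuutyzurx
  rot[13] = qsyrxt$zrzxuutyzurxw
  rot[14] = syrxt$zrzxuutyzurxwq
  rot[15] = yrxt$zrzxuutyzurxwqs
  rot[16] = rxt$zrzxuutyzurxwqsy
  rot[17] = xt$zrzxuutyzurxwqsyr
  rot[18] = t$zrzxuutyzurxwqsyrx
  rot[19] = $zrzxuutyzurxwqsyrxt
Sorted (with $ < everything):
  sorted[0] = $zrzxuutyzurxwqsyrxt
  sorted[1] = qsyrxt$zrzxuutyzurxw
  sorted[2] = rxt$zrzxuutyzurxwqsy
  sorted[3] = rxwqsyrxt$zrzxuutyzu
  sorted[4] = rzxuutyzurxwqsyrxt$z
  sorted[5] = syrxt$zrzxuutyzurxwq
  sorted[6] = t$zrzxuutyzurxwqsyrx
  sorted[7] = tyzurxwqsyrxt$zrzxuu
  sorted[8] = urxwqsyrxt$zrzxuutyz
  sorted[9] = utyzurxwqsyrxt$zrzxu
  sorted[10] = uutyzurxwqsyrxt$zrzx
  sorted[11] = wqsyrxt$zrzxuutyzurx
  sorted[12] = xt$zrzxuutyzurxwqsyr
  sorted[13] = xuutyzurxwqsyrxt$zrz
  sorted[14] = xwqsyrxt$zrzxuutyzur
  sorted[15] = yrxt$zrzxuutyzurxwqs
  sorted[16] = yzurxwqsyrxt$zrzxuut
  sorted[17] = zrzxuutyzurxwqsyrxt$
  sorted[18] = zurxwqsyrxt$zrzxuuty
  sorted[19] = zxuutyzurxwqsyrxt$zr
sorted[15] = yrxt$zrzxuutyzurxwqs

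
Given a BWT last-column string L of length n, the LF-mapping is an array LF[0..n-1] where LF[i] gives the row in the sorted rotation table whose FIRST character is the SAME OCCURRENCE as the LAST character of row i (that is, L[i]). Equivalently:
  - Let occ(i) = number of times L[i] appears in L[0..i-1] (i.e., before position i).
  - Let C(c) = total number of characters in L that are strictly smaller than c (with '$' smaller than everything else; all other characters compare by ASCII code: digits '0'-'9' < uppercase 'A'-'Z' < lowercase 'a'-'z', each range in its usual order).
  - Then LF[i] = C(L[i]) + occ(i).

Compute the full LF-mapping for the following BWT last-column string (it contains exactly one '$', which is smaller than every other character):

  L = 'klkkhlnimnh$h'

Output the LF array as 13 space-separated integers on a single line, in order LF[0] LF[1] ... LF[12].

Char counts: '$':1, 'h':3, 'i':1, 'k':3, 'l':2, 'm':1, 'n':2
C (first-col start): C('$')=0, C('h')=1, C('i')=4, C('k')=5, C('l')=8, C('m')=10, C('n')=11
L[0]='k': occ=0, LF[0]=C('k')+0=5+0=5
L[1]='l': occ=0, LF[1]=C('l')+0=8+0=8
L[2]='k': occ=1, LF[2]=C('k')+1=5+1=6
L[3]='k': occ=2, LF[3]=C('k')+2=5+2=7
L[4]='h': occ=0, LF[4]=C('h')+0=1+0=1
L[5]='l': occ=1, LF[5]=C('l')+1=8+1=9
L[6]='n': occ=0, LF[6]=C('n')+0=11+0=11
L[7]='i': occ=0, LF[7]=C('i')+0=4+0=4
L[8]='m': occ=0, LF[8]=C('m')+0=10+0=10
L[9]='n': occ=1, LF[9]=C('n')+1=11+1=12
L[10]='h': occ=1, LF[10]=C('h')+1=1+1=2
L[11]='$': occ=0, LF[11]=C('$')+0=0+0=0
L[12]='h': occ=2, LF[12]=C('h')+2=1+2=3

Answer: 5 8 6 7 1 9 11 4 10 12 2 0 3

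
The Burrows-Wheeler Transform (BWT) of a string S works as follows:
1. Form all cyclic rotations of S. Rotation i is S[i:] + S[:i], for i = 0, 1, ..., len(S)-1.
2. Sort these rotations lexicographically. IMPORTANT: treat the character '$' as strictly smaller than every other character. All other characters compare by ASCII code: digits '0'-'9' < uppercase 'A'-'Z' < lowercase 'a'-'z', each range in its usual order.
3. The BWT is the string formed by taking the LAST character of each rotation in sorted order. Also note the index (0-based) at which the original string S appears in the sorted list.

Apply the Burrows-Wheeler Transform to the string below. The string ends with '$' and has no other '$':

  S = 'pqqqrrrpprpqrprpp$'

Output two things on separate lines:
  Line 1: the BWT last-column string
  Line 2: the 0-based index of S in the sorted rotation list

All 18 rotations (rotation i = S[i:]+S[:i]):
  rot[0] = pqqqrrrpprpqrprpp$
  rot[1] = qqqrrrpprpqrprpp$p
  rot[2] = qqrrrpprpqrprpp$pq
  rot[3] = qrrrpprpqrprpp$pqq
  rot[4] = rrrpprpqrprpp$pqqq
  rot[5] = rrpprpqrprpp$pqqqr
  rot[6] = rpprpqrprpp$pqqqrr
  rot[7] = pprpqrprpp$pqqqrrr
  rot[8] = prpqrprpp$pqqqrrrp
  rot[9] = rpqrprpp$pqqqrrrpp
  rot[10] = pqrprpp$pqqqrrrppr
  rot[11] = qrprpp$pqqqrrrpprp
  rot[12] = rprpp$pqqqrrrpprpq
  rot[13] = prpp$pqqqrrrpprpqr
  rot[14] = rpp$pqqqrrrpprpqrp
  rot[15] = pp$pqqqrrrpprpqrpr
  rot[16] = p$pqqqrrrpprpqrprp
  rot[17] = $pqqqrrrpprpqrprpp
Sorted (with $ < everything):
  sorted[0] = $pqqqrrrpprpqrprpp  (last char: 'p')
  sorted[1] = p$pqqqrrrpprpqrprp  (last char: 'p')
  sorted[2] = pp$pqqqrrrpprpqrpr  (last char: 'r')
  sorted[3] = pprpqrprpp$pqqqrrr  (last char: 'r')
  sorted[4] = pqqqrrrpprpqrprpp$  (last char: '$')
  sorted[5] = pqrprpp$pqqqrrrppr  (last char: 'r')
  sorted[6] = prpp$pqqqrrrpprpqr  (last char: 'r')
  sorted[7] = prpqrprpp$pqqqrrrp  (last char: 'p')
  sorted[8] = qqqrrrpprpqrprpp$p  (last char: 'p')
  sorted[9] = qqrrrpprpqrprpp$pq  (last char: 'q')
  sorted[10] = qrprpp$pqqqrrrpprp  (last char: 'p')
  sorted[11] = qrrrpprpqrprpp$pqq  (last char: 'q')
  sorted[12] = rpp$pqqqrrrpprpqrp  (last char: 'p')
  sorted[13] = rpprpqrprpp$pqqqrr  (last char: 'r')
  sorted[14] = rpqrprpp$pqqqrrrpp  (last char: 'p')
  sorted[15] = rprpp$pqqqrrrpprpq  (last char: 'q')
  sorted[16] = rrpprpqrprpp$pqqqr  (last char: 'r')
  sorted[17] = rrrpprpqrprpp$pqqq  (last char: 'q')
Last column: pprr$rrppqpqprpqrq
Original string S is at sorted index 4

Answer: pprr$rrppqpqprpqrq
4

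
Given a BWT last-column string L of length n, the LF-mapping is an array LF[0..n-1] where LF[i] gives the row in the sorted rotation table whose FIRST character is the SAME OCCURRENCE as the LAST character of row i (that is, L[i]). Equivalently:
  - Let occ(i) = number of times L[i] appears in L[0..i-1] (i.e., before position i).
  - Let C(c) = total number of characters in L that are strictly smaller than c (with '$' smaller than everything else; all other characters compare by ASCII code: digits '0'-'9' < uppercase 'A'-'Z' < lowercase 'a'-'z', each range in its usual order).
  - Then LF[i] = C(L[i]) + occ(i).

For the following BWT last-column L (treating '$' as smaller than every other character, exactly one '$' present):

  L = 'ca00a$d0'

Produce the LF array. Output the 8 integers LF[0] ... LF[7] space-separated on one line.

Answer: 6 4 1 2 5 0 7 3

Derivation:
Char counts: '$':1, '0':3, 'a':2, 'c':1, 'd':1
C (first-col start): C('$')=0, C('0')=1, C('a')=4, C('c')=6, C('d')=7
L[0]='c': occ=0, LF[0]=C('c')+0=6+0=6
L[1]='a': occ=0, LF[1]=C('a')+0=4+0=4
L[2]='0': occ=0, LF[2]=C('0')+0=1+0=1
L[3]='0': occ=1, LF[3]=C('0')+1=1+1=2
L[4]='a': occ=1, LF[4]=C('a')+1=4+1=5
L[5]='$': occ=0, LF[5]=C('$')+0=0+0=0
L[6]='d': occ=0, LF[6]=C('d')+0=7+0=7
L[7]='0': occ=2, LF[7]=C('0')+2=1+2=3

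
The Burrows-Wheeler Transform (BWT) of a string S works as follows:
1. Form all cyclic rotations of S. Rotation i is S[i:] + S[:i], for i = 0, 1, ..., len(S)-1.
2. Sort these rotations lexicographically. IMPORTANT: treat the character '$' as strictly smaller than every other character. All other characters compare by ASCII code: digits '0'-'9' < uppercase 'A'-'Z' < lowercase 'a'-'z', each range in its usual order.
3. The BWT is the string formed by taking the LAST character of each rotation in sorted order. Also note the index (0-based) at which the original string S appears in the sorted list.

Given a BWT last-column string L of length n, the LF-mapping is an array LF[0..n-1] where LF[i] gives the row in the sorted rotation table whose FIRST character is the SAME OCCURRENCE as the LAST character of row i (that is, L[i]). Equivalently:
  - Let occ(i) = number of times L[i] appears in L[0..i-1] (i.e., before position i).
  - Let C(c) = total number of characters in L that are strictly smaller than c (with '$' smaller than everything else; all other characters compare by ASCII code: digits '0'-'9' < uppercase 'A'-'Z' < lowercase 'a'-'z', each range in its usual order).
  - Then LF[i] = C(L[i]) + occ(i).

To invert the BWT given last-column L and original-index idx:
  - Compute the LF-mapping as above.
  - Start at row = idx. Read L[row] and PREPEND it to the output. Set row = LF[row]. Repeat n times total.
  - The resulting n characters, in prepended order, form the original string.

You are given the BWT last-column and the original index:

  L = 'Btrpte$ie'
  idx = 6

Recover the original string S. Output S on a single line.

LF mapping: 1 7 6 5 8 2 0 4 3
Walk LF starting at row 6, prepending L[row]:
  step 1: row=6, L[6]='$', prepend. Next row=LF[6]=0
  step 2: row=0, L[0]='B', prepend. Next row=LF[0]=1
  step 3: row=1, L[1]='t', prepend. Next row=LF[1]=7
  step 4: row=7, L[7]='i', prepend. Next row=LF[7]=4
  step 5: row=4, L[4]='t', prepend. Next row=LF[4]=8
  step 6: row=8, L[8]='e', prepend. Next row=LF[8]=3
  step 7: row=3, L[3]='p', prepend. Next row=LF[3]=5
  step 8: row=5, L[5]='e', prepend. Next row=LF[5]=2
  step 9: row=2, L[2]='r', prepend. Next row=LF[2]=6
Reversed output: repetitB$

Answer: repetitB$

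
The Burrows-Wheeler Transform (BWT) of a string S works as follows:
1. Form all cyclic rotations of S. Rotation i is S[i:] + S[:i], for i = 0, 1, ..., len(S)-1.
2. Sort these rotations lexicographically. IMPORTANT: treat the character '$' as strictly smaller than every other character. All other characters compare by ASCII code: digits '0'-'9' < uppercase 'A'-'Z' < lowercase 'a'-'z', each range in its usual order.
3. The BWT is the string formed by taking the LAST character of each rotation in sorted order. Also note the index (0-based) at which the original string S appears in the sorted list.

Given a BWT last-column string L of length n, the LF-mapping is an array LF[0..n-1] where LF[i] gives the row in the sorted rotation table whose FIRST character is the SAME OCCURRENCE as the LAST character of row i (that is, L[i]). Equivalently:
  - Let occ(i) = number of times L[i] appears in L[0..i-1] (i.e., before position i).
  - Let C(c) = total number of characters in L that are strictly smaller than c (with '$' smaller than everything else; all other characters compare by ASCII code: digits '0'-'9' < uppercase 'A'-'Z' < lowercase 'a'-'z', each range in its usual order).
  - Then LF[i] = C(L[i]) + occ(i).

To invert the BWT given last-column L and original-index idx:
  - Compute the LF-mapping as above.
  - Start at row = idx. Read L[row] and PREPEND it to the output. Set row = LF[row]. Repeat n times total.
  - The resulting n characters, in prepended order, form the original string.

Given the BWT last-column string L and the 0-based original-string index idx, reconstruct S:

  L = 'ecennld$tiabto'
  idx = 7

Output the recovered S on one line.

LF mapping: 5 3 6 9 10 8 4 0 12 7 1 2 13 11
Walk LF starting at row 7, prepending L[row]:
  step 1: row=7, L[7]='$', prepend. Next row=LF[7]=0
  step 2: row=0, L[0]='e', prepend. Next row=LF[0]=5
  step 3: row=5, L[5]='l', prepend. Next row=LF[5]=8
  step 4: row=8, L[8]='t', prepend. Next row=LF[8]=12
  step 5: row=12, L[12]='t', prepend. Next row=LF[12]=13
  step 6: row=13, L[13]='o', prepend. Next row=LF[13]=11
  step 7: row=11, L[11]='b', prepend. Next row=LF[11]=2
  step 8: row=2, L[2]='e', prepend. Next row=LF[2]=6
  step 9: row=6, L[6]='d', prepend. Next row=LF[6]=4
  step 10: row=4, L[4]='n', prepend. Next row=LF[4]=10
  step 11: row=10, L[10]='a', prepend. Next row=LF[10]=1
  step 12: row=1, L[1]='c', prepend. Next row=LF[1]=3
  step 13: row=3, L[3]='n', prepend. Next row=LF[3]=9
  step 14: row=9, L[9]='i', prepend. Next row=LF[9]=7
Reversed output: incandebottle$

Answer: incandebottle$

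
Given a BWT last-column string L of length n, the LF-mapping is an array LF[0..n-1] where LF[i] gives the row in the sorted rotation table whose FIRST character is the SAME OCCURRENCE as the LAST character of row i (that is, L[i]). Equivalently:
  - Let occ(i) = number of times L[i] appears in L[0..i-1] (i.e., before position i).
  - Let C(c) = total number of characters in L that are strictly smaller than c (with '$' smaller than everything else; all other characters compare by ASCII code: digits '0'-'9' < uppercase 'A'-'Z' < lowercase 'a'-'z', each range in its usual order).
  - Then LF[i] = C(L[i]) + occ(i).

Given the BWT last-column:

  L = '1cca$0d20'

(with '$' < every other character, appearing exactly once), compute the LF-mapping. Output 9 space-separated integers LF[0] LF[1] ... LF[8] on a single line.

Answer: 3 6 7 5 0 1 8 4 2

Derivation:
Char counts: '$':1, '0':2, '1':1, '2':1, 'a':1, 'c':2, 'd':1
C (first-col start): C('$')=0, C('0')=1, C('1')=3, C('2')=4, C('a')=5, C('c')=6, C('d')=8
L[0]='1': occ=0, LF[0]=C('1')+0=3+0=3
L[1]='c': occ=0, LF[1]=C('c')+0=6+0=6
L[2]='c': occ=1, LF[2]=C('c')+1=6+1=7
L[3]='a': occ=0, LF[3]=C('a')+0=5+0=5
L[4]='$': occ=0, LF[4]=C('$')+0=0+0=0
L[5]='0': occ=0, LF[5]=C('0')+0=1+0=1
L[6]='d': occ=0, LF[6]=C('d')+0=8+0=8
L[7]='2': occ=0, LF[7]=C('2')+0=4+0=4
L[8]='0': occ=1, LF[8]=C('0')+1=1+1=2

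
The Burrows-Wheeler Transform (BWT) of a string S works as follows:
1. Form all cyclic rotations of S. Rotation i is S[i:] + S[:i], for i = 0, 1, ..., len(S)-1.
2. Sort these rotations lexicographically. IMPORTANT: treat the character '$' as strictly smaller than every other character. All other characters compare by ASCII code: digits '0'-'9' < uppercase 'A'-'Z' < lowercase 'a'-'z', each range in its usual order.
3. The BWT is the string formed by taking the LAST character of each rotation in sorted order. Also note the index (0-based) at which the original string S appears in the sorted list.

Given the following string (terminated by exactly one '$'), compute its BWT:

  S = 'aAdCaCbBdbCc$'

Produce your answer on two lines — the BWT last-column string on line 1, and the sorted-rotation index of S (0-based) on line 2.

Answer: cabdab$CCdCAB
6

Derivation:
All 13 rotations (rotation i = S[i:]+S[:i]):
  rot[0] = aAdCaCbBdbCc$
  rot[1] = AdCaCbBdbCc$a
  rot[2] = dCaCbBdbCc$aA
  rot[3] = CaCbBdbCc$aAd
  rot[4] = aCbBdbCc$aAdC
  rot[5] = CbBdbCc$aAdCa
  rot[6] = bBdbCc$aAdCaC
  rot[7] = BdbCc$aAdCaCb
  rot[8] = dbCc$aAdCaCbB
  rot[9] = bCc$aAdCaCbBd
  rot[10] = Cc$aAdCaCbBdb
  rot[11] = c$aAdCaCbBdbC
  rot[12] = $aAdCaCbBdbCc
Sorted (with $ < everything):
  sorted[0] = $aAdCaCbBdbCc  (last char: 'c')
  sorted[1] = AdCaCbBdbCc$a  (last char: 'a')
  sorted[2] = BdbCc$aAdCaCb  (last char: 'b')
  sorted[3] = CaCbBdbCc$aAd  (last char: 'd')
  sorted[4] = CbBdbCc$aAdCa  (last char: 'a')
  sorted[5] = Cc$aAdCaCbBdb  (last char: 'b')
  sorted[6] = aAdCaCbBdbCc$  (last char: '$')
  sorted[7] = aCbBdbCc$aAdC  (last char: 'C')
  sorted[8] = bBdbCc$aAdCaC  (last char: 'C')
  sorted[9] = bCc$aAdCaCbBd  (last char: 'd')
  sorted[10] = c$aAdCaCbBdbC  (last char: 'C')
  sorted[11] = dCaCbBdbCc$aA  (last char: 'A')
  sorted[12] = dbCc$aAdCaCbB  (last char: 'B')
Last column: cabdab$CCdCAB
Original string S is at sorted index 6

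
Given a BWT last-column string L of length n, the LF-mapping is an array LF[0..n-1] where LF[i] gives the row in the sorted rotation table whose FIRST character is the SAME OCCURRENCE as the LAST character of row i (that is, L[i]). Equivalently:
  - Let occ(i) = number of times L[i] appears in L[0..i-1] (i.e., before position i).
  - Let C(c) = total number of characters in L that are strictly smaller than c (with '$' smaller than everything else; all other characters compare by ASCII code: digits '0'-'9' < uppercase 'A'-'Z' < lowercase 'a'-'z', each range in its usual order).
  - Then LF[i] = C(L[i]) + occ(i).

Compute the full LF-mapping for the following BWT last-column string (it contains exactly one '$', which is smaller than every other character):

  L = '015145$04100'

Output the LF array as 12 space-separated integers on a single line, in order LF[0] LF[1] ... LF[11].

Char counts: '$':1, '0':4, '1':3, '4':2, '5':2
C (first-col start): C('$')=0, C('0')=1, C('1')=5, C('4')=8, C('5')=10
L[0]='0': occ=0, LF[0]=C('0')+0=1+0=1
L[1]='1': occ=0, LF[1]=C('1')+0=5+0=5
L[2]='5': occ=0, LF[2]=C('5')+0=10+0=10
L[3]='1': occ=1, LF[3]=C('1')+1=5+1=6
L[4]='4': occ=0, LF[4]=C('4')+0=8+0=8
L[5]='5': occ=1, LF[5]=C('5')+1=10+1=11
L[6]='$': occ=0, LF[6]=C('$')+0=0+0=0
L[7]='0': occ=1, LF[7]=C('0')+1=1+1=2
L[8]='4': occ=1, LF[8]=C('4')+1=8+1=9
L[9]='1': occ=2, LF[9]=C('1')+2=5+2=7
L[10]='0': occ=2, LF[10]=C('0')+2=1+2=3
L[11]='0': occ=3, LF[11]=C('0')+3=1+3=4

Answer: 1 5 10 6 8 11 0 2 9 7 3 4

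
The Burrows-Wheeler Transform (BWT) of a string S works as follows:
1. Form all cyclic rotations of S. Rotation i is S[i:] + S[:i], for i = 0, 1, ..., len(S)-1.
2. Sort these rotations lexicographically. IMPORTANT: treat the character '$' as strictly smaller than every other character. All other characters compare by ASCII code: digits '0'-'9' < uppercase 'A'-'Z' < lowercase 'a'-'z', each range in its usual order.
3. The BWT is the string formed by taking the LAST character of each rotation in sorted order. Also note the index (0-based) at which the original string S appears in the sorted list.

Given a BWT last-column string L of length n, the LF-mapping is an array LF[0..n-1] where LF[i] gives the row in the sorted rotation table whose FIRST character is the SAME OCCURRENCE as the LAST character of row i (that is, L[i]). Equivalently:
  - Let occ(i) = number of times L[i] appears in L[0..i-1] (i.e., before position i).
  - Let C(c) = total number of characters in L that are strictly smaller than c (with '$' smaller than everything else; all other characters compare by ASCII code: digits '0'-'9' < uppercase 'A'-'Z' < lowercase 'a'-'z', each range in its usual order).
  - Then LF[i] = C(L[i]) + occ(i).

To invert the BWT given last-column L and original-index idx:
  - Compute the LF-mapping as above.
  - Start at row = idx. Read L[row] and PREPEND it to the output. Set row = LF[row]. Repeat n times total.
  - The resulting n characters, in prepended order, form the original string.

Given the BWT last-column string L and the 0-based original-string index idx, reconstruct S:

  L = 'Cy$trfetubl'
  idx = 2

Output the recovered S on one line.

Answer: butterflyC$

Derivation:
LF mapping: 1 10 0 7 6 4 3 8 9 2 5
Walk LF starting at row 2, prepending L[row]:
  step 1: row=2, L[2]='$', prepend. Next row=LF[2]=0
  step 2: row=0, L[0]='C', prepend. Next row=LF[0]=1
  step 3: row=1, L[1]='y', prepend. Next row=LF[1]=10
  step 4: row=10, L[10]='l', prepend. Next row=LF[10]=5
  step 5: row=5, L[5]='f', prepend. Next row=LF[5]=4
  step 6: row=4, L[4]='r', prepend. Next row=LF[4]=6
  step 7: row=6, L[6]='e', prepend. Next row=LF[6]=3
  step 8: row=3, L[3]='t', prepend. Next row=LF[3]=7
  step 9: row=7, L[7]='t', prepend. Next row=LF[7]=8
  step 10: row=8, L[8]='u', prepend. Next row=LF[8]=9
  step 11: row=9, L[9]='b', prepend. Next row=LF[9]=2
Reversed output: butterflyC$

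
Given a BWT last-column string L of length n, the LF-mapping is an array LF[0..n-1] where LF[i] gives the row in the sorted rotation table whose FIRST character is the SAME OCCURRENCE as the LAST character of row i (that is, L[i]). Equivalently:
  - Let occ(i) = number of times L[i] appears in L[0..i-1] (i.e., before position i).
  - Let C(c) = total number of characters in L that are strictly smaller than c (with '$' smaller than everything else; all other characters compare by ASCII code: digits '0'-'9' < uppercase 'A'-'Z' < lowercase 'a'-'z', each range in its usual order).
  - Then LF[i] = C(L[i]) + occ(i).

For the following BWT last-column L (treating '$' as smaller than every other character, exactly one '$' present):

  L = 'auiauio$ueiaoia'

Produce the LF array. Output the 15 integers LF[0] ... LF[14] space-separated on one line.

Char counts: '$':1, 'a':4, 'e':1, 'i':4, 'o':2, 'u':3
C (first-col start): C('$')=0, C('a')=1, C('e')=5, C('i')=6, C('o')=10, C('u')=12
L[0]='a': occ=0, LF[0]=C('a')+0=1+0=1
L[1]='u': occ=0, LF[1]=C('u')+0=12+0=12
L[2]='i': occ=0, LF[2]=C('i')+0=6+0=6
L[3]='a': occ=1, LF[3]=C('a')+1=1+1=2
L[4]='u': occ=1, LF[4]=C('u')+1=12+1=13
L[5]='i': occ=1, LF[5]=C('i')+1=6+1=7
L[6]='o': occ=0, LF[6]=C('o')+0=10+0=10
L[7]='$': occ=0, LF[7]=C('$')+0=0+0=0
L[8]='u': occ=2, LF[8]=C('u')+2=12+2=14
L[9]='e': occ=0, LF[9]=C('e')+0=5+0=5
L[10]='i': occ=2, LF[10]=C('i')+2=6+2=8
L[11]='a': occ=2, LF[11]=C('a')+2=1+2=3
L[12]='o': occ=1, LF[12]=C('o')+1=10+1=11
L[13]='i': occ=3, LF[13]=C('i')+3=6+3=9
L[14]='a': occ=3, LF[14]=C('a')+3=1+3=4

Answer: 1 12 6 2 13 7 10 0 14 5 8 3 11 9 4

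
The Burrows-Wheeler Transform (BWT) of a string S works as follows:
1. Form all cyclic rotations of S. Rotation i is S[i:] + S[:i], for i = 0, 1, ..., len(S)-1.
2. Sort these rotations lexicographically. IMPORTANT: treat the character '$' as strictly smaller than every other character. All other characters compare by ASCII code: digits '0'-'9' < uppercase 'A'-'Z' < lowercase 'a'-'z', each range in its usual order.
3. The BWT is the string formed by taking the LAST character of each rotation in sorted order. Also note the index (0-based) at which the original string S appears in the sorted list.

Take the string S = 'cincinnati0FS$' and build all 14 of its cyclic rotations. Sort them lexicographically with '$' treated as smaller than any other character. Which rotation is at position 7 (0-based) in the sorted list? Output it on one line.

All 14 rotations (rotation i = S[i:]+S[:i]):
  rot[0] = cincinnati0FS$
  rot[1] = incinnati0FS$c
  rot[2] = ncinnati0FS$ci
  rot[3] = cinnati0FS$cin
  rot[4] = innati0FS$cinc
  rot[5] = nnati0FS$cinci
  rot[6] = nati0FS$cincin
  rot[7] = ati0FS$cincinn
  rot[8] = ti0FS$cincinna
  rot[9] = i0FS$cincinnat
  rot[10] = 0FS$cincinnati
  rot[11] = FS$cincinnati0
  rot[12] = S$cincinnati0F
  rot[13] = $cincinnati0FS
Sorted (with $ < everything):
  sorted[0] = $cincinnati0FS
  sorted[1] = 0FS$cincinnati
  sorted[2] = FS$cincinnati0
  sorted[3] = S$cincinnati0F
  sorted[4] = ati0FS$cincinn
  sorted[5] = cincinnati0FS$
  sorted[6] = cinnati0FS$cin
  sorted[7] = i0FS$cincinnat
  sorted[8] = incinnati0FS$c
  sorted[9] = innati0FS$cinc
  sorted[10] = nati0FS$cincin
  sorted[11] = ncinnati0FS$ci
  sorted[12] = nnati0FS$cinci
  sorted[13] = ti0FS$cincinna
sorted[7] = i0FS$cincinnat

Answer: i0FS$cincinnat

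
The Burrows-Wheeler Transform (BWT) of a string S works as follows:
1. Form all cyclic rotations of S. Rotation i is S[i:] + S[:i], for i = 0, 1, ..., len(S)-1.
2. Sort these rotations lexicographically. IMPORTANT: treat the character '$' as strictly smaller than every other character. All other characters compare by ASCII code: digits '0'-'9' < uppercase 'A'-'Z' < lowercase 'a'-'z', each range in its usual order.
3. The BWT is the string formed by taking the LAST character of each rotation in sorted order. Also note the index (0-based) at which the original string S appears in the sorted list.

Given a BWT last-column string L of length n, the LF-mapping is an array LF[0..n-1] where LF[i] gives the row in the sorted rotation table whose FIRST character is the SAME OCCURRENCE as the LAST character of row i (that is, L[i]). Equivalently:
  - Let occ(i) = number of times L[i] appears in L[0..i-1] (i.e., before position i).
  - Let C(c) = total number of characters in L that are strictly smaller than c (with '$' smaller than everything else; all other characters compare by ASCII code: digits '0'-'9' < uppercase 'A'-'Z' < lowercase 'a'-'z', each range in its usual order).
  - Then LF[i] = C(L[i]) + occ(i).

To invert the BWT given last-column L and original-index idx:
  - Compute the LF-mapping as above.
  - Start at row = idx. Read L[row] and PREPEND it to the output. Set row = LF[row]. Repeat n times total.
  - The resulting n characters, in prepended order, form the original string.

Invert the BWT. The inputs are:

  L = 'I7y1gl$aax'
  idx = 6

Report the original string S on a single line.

Answer: galaxy71I$

Derivation:
LF mapping: 3 2 9 1 6 7 0 4 5 8
Walk LF starting at row 6, prepending L[row]:
  step 1: row=6, L[6]='$', prepend. Next row=LF[6]=0
  step 2: row=0, L[0]='I', prepend. Next row=LF[0]=3
  step 3: row=3, L[3]='1', prepend. Next row=LF[3]=1
  step 4: row=1, L[1]='7', prepend. Next row=LF[1]=2
  step 5: row=2, L[2]='y', prepend. Next row=LF[2]=9
  step 6: row=9, L[9]='x', prepend. Next row=LF[9]=8
  step 7: row=8, L[8]='a', prepend. Next row=LF[8]=5
  step 8: row=5, L[5]='l', prepend. Next row=LF[5]=7
  step 9: row=7, L[7]='a', prepend. Next row=LF[7]=4
  step 10: row=4, L[4]='g', prepend. Next row=LF[4]=6
Reversed output: galaxy71I$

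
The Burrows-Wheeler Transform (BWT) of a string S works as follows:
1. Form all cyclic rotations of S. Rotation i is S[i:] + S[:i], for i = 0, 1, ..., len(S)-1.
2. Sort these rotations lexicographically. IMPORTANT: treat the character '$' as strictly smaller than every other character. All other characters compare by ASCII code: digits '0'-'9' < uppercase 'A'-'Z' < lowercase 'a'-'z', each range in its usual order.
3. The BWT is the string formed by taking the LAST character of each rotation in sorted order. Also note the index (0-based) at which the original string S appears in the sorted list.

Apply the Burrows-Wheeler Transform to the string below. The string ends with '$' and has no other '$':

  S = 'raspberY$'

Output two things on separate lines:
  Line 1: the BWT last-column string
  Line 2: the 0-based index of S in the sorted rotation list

Answer: Yrrpbse$a
7

Derivation:
All 9 rotations (rotation i = S[i:]+S[:i]):
  rot[0] = raspberY$
  rot[1] = aspberY$r
  rot[2] = spberY$ra
  rot[3] = pberY$ras
  rot[4] = berY$rasp
  rot[5] = erY$raspb
  rot[6] = rY$raspbe
  rot[7] = Y$raspber
  rot[8] = $raspberY
Sorted (with $ < everything):
  sorted[0] = $raspberY  (last char: 'Y')
  sorted[1] = Y$raspber  (last char: 'r')
  sorted[2] = aspberY$r  (last char: 'r')
  sorted[3] = berY$rasp  (last char: 'p')
  sorted[4] = erY$raspb  (last char: 'b')
  sorted[5] = pberY$ras  (last char: 's')
  sorted[6] = rY$raspbe  (last char: 'e')
  sorted[7] = raspberY$  (last char: '$')
  sorted[8] = spberY$ra  (last char: 'a')
Last column: Yrrpbse$a
Original string S is at sorted index 7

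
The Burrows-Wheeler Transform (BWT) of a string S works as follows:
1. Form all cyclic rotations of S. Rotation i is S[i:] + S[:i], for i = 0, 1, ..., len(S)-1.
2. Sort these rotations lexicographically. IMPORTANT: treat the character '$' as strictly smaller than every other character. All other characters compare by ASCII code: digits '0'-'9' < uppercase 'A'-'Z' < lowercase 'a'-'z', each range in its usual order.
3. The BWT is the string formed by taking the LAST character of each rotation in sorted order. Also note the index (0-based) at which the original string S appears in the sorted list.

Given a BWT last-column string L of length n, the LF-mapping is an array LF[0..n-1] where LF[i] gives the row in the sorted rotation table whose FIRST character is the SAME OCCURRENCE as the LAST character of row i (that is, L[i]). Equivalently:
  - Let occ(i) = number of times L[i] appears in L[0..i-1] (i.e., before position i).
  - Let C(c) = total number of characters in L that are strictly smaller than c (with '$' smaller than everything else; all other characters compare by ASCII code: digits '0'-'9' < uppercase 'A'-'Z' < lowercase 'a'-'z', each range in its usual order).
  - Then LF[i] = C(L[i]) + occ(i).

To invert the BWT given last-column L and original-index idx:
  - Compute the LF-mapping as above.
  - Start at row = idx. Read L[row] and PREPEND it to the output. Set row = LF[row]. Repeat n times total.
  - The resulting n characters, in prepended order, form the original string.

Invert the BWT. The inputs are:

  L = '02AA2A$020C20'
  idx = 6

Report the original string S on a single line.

Answer: 20CA0A022A20$

Derivation:
LF mapping: 1 5 9 10 6 11 0 2 7 3 12 8 4
Walk LF starting at row 6, prepending L[row]:
  step 1: row=6, L[6]='$', prepend. Next row=LF[6]=0
  step 2: row=0, L[0]='0', prepend. Next row=LF[0]=1
  step 3: row=1, L[1]='2', prepend. Next row=LF[1]=5
  step 4: row=5, L[5]='A', prepend. Next row=LF[5]=11
  step 5: row=11, L[11]='2', prepend. Next row=LF[11]=8
  step 6: row=8, L[8]='2', prepend. Next row=LF[8]=7
  step 7: row=7, L[7]='0', prepend. Next row=LF[7]=2
  step 8: row=2, L[2]='A', prepend. Next row=LF[2]=9
  step 9: row=9, L[9]='0', prepend. Next row=LF[9]=3
  step 10: row=3, L[3]='A', prepend. Next row=LF[3]=10
  step 11: row=10, L[10]='C', prepend. Next row=LF[10]=12
  step 12: row=12, L[12]='0', prepend. Next row=LF[12]=4
  step 13: row=4, L[4]='2', prepend. Next row=LF[4]=6
Reversed output: 20CA0A022A20$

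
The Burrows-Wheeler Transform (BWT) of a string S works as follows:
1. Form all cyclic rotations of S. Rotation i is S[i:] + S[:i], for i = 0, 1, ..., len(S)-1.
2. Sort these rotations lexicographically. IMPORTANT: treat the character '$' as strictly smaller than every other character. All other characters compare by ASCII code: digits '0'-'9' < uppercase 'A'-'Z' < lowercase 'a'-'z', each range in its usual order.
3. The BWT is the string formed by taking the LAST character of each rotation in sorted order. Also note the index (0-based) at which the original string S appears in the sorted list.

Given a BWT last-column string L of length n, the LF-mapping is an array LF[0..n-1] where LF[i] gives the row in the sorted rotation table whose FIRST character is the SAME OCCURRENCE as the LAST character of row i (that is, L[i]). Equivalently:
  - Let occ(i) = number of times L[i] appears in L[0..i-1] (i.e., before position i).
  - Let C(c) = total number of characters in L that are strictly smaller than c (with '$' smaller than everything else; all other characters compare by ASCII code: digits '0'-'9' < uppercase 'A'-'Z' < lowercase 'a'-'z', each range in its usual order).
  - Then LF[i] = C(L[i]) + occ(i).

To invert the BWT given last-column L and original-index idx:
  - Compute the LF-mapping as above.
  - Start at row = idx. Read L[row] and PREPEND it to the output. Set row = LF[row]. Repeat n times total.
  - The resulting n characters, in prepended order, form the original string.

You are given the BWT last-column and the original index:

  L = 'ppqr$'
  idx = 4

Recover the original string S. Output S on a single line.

Answer: rqpp$

Derivation:
LF mapping: 1 2 3 4 0
Walk LF starting at row 4, prepending L[row]:
  step 1: row=4, L[4]='$', prepend. Next row=LF[4]=0
  step 2: row=0, L[0]='p', prepend. Next row=LF[0]=1
  step 3: row=1, L[1]='p', prepend. Next row=LF[1]=2
  step 4: row=2, L[2]='q', prepend. Next row=LF[2]=3
  step 5: row=3, L[3]='r', prepend. Next row=LF[3]=4
Reversed output: rqpp$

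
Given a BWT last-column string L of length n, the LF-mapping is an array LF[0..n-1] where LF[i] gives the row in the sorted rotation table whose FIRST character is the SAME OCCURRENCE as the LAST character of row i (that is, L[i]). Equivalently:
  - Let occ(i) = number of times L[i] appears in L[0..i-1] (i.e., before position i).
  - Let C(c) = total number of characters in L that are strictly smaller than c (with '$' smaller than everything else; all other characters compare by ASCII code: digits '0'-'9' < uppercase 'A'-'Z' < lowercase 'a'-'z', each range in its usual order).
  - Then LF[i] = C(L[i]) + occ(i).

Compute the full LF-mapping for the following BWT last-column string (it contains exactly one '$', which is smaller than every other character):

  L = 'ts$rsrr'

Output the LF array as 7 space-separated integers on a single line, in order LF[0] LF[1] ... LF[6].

Char counts: '$':1, 'r':3, 's':2, 't':1
C (first-col start): C('$')=0, C('r')=1, C('s')=4, C('t')=6
L[0]='t': occ=0, LF[0]=C('t')+0=6+0=6
L[1]='s': occ=0, LF[1]=C('s')+0=4+0=4
L[2]='$': occ=0, LF[2]=C('$')+0=0+0=0
L[3]='r': occ=0, LF[3]=C('r')+0=1+0=1
L[4]='s': occ=1, LF[4]=C('s')+1=4+1=5
L[5]='r': occ=1, LF[5]=C('r')+1=1+1=2
L[6]='r': occ=2, LF[6]=C('r')+2=1+2=3

Answer: 6 4 0 1 5 2 3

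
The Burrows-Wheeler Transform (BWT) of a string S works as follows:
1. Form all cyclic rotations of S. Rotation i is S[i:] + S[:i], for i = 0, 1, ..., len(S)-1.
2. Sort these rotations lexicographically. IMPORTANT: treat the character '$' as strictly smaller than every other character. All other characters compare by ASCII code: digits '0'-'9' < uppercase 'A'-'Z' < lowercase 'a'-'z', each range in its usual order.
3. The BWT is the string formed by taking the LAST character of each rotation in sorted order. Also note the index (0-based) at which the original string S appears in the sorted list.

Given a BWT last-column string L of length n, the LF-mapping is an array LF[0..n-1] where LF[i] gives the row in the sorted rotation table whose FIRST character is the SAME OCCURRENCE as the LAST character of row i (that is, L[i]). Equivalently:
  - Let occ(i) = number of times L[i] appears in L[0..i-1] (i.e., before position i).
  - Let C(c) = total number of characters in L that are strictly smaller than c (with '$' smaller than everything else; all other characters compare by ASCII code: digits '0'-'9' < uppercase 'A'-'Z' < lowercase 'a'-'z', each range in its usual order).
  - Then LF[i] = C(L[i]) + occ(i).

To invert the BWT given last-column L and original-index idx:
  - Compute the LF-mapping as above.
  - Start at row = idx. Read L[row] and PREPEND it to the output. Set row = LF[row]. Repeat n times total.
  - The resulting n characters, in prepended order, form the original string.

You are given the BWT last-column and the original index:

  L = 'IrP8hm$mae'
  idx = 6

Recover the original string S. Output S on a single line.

LF mapping: 2 9 3 1 6 7 0 8 4 5
Walk LF starting at row 6, prepending L[row]:
  step 1: row=6, L[6]='$', prepend. Next row=LF[6]=0
  step 2: row=0, L[0]='I', prepend. Next row=LF[0]=2
  step 3: row=2, L[2]='P', prepend. Next row=LF[2]=3
  step 4: row=3, L[3]='8', prepend. Next row=LF[3]=1
  step 5: row=1, L[1]='r', prepend. Next row=LF[1]=9
  step 6: row=9, L[9]='e', prepend. Next row=LF[9]=5
  step 7: row=5, L[5]='m', prepend. Next row=LF[5]=7
  step 8: row=7, L[7]='m', prepend. Next row=LF[7]=8
  step 9: row=8, L[8]='a', prepend. Next row=LF[8]=4
  step 10: row=4, L[4]='h', prepend. Next row=LF[4]=6
Reversed output: hammer8PI$

Answer: hammer8PI$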